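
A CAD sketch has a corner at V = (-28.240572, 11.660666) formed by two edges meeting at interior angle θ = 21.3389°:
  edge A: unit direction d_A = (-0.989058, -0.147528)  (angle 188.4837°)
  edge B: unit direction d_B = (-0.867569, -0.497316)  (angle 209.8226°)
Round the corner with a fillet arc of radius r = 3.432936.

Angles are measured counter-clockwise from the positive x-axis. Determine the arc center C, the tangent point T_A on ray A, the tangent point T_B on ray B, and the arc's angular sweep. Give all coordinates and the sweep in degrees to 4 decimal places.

center=(-45.7563,5.5771) T_A=(-46.2627,8.9725) T_B=(-44.0490,2.5988) sweep=158.6611

bisector direction at 199.1532° = (-0.944645,-0.328094)
center distance |VC| = r/sin(θ/2) = 3.432936/sin(10.6694°) = 18.542112
C = V + |VC|·bis = (-45.7563,5.5771)
T_A = V + ((C−V)·d_A)·d_A = V + 18.2215·d_A = (-46.2627,8.9725)
T_B = V + ((C−V)·d_B)·d_B = V + 18.2215·d_B = (-44.0490,2.5988)
sweep = 180° − θ = 158.6611°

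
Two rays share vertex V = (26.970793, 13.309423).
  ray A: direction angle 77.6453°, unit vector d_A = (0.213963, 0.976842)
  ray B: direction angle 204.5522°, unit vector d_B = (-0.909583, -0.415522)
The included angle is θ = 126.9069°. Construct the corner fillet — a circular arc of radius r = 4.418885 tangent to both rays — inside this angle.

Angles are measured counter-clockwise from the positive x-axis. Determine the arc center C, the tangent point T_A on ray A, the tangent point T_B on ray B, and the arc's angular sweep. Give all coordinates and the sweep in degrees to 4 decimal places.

bisector direction at 141.0988° = (-0.778229,0.627980)
center distance |VC| = r/sin(θ/2) = 4.418885/sin(63.4534°) = 4.939666
C = V + |VC|·bis = (23.1266,16.4114)
T_A = V + ((C−V)·d_A)·d_A = V + 2.2077·d_A = (27.4432,15.4660)
T_B = V + ((C−V)·d_B)·d_B = V + 2.2077·d_B = (24.9627,12.3921)
sweep = 180° − θ = 53.0931°

center=(23.1266,16.4114) T_A=(27.4432,15.4660) T_B=(24.9627,12.3921) sweep=53.0931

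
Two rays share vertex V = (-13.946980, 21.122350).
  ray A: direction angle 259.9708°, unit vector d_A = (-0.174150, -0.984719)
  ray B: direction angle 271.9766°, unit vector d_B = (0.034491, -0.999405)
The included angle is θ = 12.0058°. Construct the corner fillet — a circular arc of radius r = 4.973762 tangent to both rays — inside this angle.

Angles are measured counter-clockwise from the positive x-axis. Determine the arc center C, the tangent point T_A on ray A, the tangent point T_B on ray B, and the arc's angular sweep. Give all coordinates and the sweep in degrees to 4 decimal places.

bisector direction at 265.9737° = (-0.070214,-0.997532)
center distance |VC| = r/sin(θ/2) = 4.973762/sin(6.0029°) = 47.559945
C = V + |VC|·bis = (-17.2864,-26.3202)
T_A = V + ((C−V)·d_A)·d_A = V + 47.2992·d_A = (-22.1841,-25.4540)
T_B = V + ((C−V)·d_B)·d_B = V + 47.2992·d_B = (-12.3156,-26.1487)
sweep = 180° − θ = 167.9942°

center=(-17.2864,-26.3202) T_A=(-22.1841,-25.4540) T_B=(-12.3156,-26.1487) sweep=167.9942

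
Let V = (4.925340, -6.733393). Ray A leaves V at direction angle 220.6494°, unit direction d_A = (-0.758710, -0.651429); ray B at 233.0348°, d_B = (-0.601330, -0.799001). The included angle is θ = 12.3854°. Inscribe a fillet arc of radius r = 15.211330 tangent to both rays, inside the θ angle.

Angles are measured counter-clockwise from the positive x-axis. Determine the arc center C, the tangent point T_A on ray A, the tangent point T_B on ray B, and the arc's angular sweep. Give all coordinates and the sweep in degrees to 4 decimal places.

center=(-91.5284,-109.5975) T_A=(-101.4375,-98.0565) T_B=(-79.3745,-118.7446) sweep=167.6146

bisector direction at 226.8421° = (-0.684011,-0.729471)
center distance |VC| = r/sin(θ/2) = 15.211330/sin(6.1927°) = 141.011871
C = V + |VC|·bis = (-91.5284,-109.5975)
T_A = V + ((C−V)·d_A)·d_A = V + 140.1890·d_A = (-101.4375,-98.0565)
T_B = V + ((C−V)·d_B)·d_B = V + 140.1890·d_B = (-79.3745,-118.7446)
sweep = 180° − θ = 167.6146°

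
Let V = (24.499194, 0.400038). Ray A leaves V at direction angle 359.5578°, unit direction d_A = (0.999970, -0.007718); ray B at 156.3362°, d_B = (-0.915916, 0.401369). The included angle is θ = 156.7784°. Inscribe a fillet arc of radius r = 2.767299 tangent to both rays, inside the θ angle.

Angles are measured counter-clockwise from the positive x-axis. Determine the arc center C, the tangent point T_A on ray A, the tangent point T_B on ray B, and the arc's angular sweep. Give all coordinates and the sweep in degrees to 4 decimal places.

bisector direction at 77.9470° = (0.208816,0.977955)
center distance |VC| = r/sin(θ/2) = 2.767299/sin(78.3892°) = 2.825108
C = V + |VC|·bis = (25.0891,3.1629)
T_A = V + ((C−V)·d_A)·d_A = V + 0.5686·d_A = (25.0678,0.3956)
T_B = V + ((C−V)·d_B)·d_B = V + 0.5686·d_B = (23.9784,0.6283)
sweep = 180° − θ = 23.2216°

center=(25.0891,3.1629) T_A=(25.0678,0.3956) T_B=(23.9784,0.6283) sweep=23.2216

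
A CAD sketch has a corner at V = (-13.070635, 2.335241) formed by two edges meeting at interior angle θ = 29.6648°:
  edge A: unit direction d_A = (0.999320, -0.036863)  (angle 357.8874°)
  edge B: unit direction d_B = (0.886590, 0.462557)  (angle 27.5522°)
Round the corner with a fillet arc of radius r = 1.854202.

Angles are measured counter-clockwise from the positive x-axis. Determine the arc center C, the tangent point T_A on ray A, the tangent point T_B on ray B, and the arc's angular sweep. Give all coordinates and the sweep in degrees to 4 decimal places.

bisector direction at 12.7198° = (0.975459,0.220183)
center distance |VC| = r/sin(θ/2) = 1.854202/sin(14.8324°) = 7.243190
C = V + |VC|·bis = (-6.0052,3.9301)
T_A = V + ((C−V)·d_A)·d_A = V + 7.0018·d_A = (-6.0736,2.0771)
T_B = V + ((C−V)·d_B)·d_B = V + 7.0018·d_B = (-6.8629,5.5740)
sweep = 180° − θ = 150.3352°

center=(-6.0052,3.9301) T_A=(-6.0736,2.0771) T_B=(-6.8629,5.5740) sweep=150.3352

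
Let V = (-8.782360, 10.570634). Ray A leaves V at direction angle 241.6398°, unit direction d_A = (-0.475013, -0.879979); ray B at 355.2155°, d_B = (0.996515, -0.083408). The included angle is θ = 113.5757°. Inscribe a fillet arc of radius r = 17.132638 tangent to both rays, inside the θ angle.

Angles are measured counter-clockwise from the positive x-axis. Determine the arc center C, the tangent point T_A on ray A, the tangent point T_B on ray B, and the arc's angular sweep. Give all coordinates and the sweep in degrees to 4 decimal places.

center=(0.9660,-7.4379) T_A=(-14.1103,0.7004) T_B=(2.3950,9.6351) sweep=66.4243

bisector direction at 298.4277° = (0.476049,-0.879419)
center distance |VC| = r/sin(θ/2) = 17.132638/sin(56.7878°) = 20.477709
C = V + |VC|·bis = (0.9660,-7.4379)
T_A = V + ((C−V)·d_A)·d_A = V + 11.2165·d_A = (-14.1103,0.7004)
T_B = V + ((C−V)·d_B)·d_B = V + 11.2165·d_B = (2.3950,9.6351)
sweep = 180° − θ = 66.4243°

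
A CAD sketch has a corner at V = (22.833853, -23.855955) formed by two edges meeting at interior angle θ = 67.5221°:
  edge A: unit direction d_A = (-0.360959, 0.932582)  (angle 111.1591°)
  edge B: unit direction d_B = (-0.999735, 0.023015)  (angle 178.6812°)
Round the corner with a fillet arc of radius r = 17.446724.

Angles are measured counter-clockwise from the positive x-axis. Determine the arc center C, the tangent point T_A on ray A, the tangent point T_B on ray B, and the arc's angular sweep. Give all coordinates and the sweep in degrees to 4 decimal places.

center=(-2.8577,-5.8132) T_A=(13.4128,0.4844) T_B=(-3.2592,-23.2553) sweep=112.4779

bisector direction at 144.9202° = (-0.818352,0.574717)
center distance |VC| = r/sin(θ/2) = 17.446724/sin(33.7610°) = 31.394213
C = V + |VC|·bis = (-2.8577,-5.8132)
T_A = V + ((C−V)·d_A)·d_A = V + 26.1000·d_A = (13.4128,0.4844)
T_B = V + ((C−V)·d_B)·d_B = V + 26.1000·d_B = (-3.2592,-23.2553)
sweep = 180° − θ = 112.4779°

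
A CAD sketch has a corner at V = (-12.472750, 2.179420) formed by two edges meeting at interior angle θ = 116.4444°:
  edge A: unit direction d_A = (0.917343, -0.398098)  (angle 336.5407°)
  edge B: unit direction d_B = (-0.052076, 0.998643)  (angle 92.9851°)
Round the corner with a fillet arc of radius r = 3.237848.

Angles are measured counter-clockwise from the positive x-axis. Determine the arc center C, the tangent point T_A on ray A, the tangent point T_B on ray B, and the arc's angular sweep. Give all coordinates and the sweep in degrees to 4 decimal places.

center=(-9.3438,4.3511) T_A=(-10.6327,1.3809) T_B=(-12.5772,4.1825) sweep=63.5556

bisector direction at 34.7629° = (0.821519,0.570182)
center distance |VC| = r/sin(θ/2) = 3.237848/sin(58.2222°) = 3.808799
C = V + |VC|·bis = (-9.3438,4.3511)
T_A = V + ((C−V)·d_A)·d_A = V + 2.0058·d_A = (-10.6327,1.3809)
T_B = V + ((C−V)·d_B)·d_B = V + 2.0058·d_B = (-12.5772,4.1825)
sweep = 180° − θ = 63.5556°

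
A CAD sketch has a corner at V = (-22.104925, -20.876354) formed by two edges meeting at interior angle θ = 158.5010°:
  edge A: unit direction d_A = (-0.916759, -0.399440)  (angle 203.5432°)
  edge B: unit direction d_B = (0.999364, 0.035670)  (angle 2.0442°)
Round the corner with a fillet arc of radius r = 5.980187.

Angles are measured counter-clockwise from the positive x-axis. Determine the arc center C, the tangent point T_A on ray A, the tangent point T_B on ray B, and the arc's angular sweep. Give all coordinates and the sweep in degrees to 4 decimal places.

bisector direction at 282.7937° = (0.221441,-0.975174)
center distance |VC| = r/sin(θ/2) = 5.980187/sin(79.2505°) = 6.087002
C = V + |VC|·bis = (-20.7570,-26.8122)
T_A = V + ((C−V)·d_A)·d_A = V + 1.1353·d_A = (-23.1457,-21.3298)
T_B = V + ((C−V)·d_B)·d_B = V + 1.1353·d_B = (-20.9703,-20.8359)
sweep = 180° − θ = 21.4990°

center=(-20.7570,-26.8122) T_A=(-23.1457,-21.3298) T_B=(-20.9703,-20.8359) sweep=21.4990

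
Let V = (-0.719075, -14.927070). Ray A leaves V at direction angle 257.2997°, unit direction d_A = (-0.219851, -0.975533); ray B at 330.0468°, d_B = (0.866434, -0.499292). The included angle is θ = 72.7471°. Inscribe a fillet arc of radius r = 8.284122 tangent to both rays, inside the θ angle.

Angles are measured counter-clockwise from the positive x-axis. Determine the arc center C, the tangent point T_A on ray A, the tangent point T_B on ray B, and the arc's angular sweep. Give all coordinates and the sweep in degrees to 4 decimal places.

center=(4.8897,-27.7203) T_A=(-3.1918,-25.8991) T_B=(9.0259,-20.5427) sweep=107.2529

bisector direction at 293.6732° = (0.401520,-0.915850)
center distance |VC| = r/sin(θ/2) = 8.284122/sin(36.3736°) = 13.968739
C = V + |VC|·bis = (4.8897,-27.7203)
T_A = V + ((C−V)·d_A)·d_A = V + 11.2472·d_A = (-3.1918,-25.8991)
T_B = V + ((C−V)·d_B)·d_B = V + 11.2472·d_B = (9.0259,-20.5427)
sweep = 180° − θ = 107.2529°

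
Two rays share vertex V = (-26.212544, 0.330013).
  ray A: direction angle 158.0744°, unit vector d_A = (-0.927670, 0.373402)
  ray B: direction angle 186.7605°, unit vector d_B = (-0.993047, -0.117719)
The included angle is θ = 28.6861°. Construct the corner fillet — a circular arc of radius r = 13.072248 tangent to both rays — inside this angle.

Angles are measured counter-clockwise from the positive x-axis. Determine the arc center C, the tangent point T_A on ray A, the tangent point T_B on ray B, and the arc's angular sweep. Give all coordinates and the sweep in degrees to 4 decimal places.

bisector direction at 172.4175° = (-0.991256,0.131954)
center distance |VC| = r/sin(θ/2) = 13.072248/sin(14.3430°) = 52.768760
C = V + |VC|·bis = (-78.5199,7.2931)
T_A = V + ((C−V)·d_A)·d_A = V + 51.1240·d_A = (-73.6387,19.4198)
T_B = V + ((C−V)·d_B)·d_B = V + 51.1240·d_B = (-76.9810,-5.6883)
sweep = 180° − θ = 151.3139°

center=(-78.5199,7.2931) T_A=(-73.6387,19.4198) T_B=(-76.9810,-5.6883) sweep=151.3139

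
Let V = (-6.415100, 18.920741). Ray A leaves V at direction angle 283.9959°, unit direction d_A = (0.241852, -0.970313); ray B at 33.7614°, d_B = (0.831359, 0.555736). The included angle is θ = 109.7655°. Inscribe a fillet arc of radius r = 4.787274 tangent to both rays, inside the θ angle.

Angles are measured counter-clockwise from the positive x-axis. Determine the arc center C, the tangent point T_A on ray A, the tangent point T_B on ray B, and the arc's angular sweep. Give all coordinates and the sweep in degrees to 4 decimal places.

bisector direction at 338.8786° = (0.932819,-0.360344)
center distance |VC| = r/sin(θ/2) = 4.787274/sin(54.8828°) = 5.852581
C = V + |VC|·bis = (-0.9557,16.8118)
T_A = V + ((C−V)·d_A)·d_A = V + 3.3667·d_A = (-5.6009,15.6540)
T_B = V + ((C−V)·d_B)·d_B = V + 3.3667·d_B = (-3.6162,20.7917)
sweep = 180° − θ = 70.2345°

center=(-0.9557,16.8118) T_A=(-5.6009,15.6540) T_B=(-3.6162,20.7917) sweep=70.2345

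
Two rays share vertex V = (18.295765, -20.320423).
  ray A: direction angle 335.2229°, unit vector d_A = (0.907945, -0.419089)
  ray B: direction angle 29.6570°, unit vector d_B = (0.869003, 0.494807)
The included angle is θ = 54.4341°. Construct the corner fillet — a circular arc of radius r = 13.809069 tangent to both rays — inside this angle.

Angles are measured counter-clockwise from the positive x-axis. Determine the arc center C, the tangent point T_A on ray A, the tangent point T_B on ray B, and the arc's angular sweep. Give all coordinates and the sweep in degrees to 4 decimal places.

bisector direction at 2.4400° = (0.999093,0.042572)
center distance |VC| = r/sin(θ/2) = 13.809069/sin(27.2171°) = 30.192827
C = V + |VC|·bis = (48.4612,-19.0350)
T_A = V + ((C−V)·d_A)·d_A = V + 26.8499·d_A = (42.6740,-31.5729)
T_B = V + ((C−V)·d_B)·d_B = V + 26.8499·d_B = (41.6284,-7.0349)
sweep = 180° − θ = 125.5659°

center=(48.4612,-19.0350) T_A=(42.6740,-31.5729) T_B=(41.6284,-7.0349) sweep=125.5659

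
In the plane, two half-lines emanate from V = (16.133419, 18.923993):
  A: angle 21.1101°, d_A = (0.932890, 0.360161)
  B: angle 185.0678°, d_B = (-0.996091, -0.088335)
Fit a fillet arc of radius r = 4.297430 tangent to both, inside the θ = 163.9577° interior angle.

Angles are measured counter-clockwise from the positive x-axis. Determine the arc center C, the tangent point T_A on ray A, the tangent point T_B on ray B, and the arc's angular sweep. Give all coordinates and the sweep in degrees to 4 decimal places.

bisector direction at 103.0889° = (-0.226463,0.974020)
center distance |VC| = r/sin(θ/2) = 4.297430/sin(81.9788°) = 4.339889
C = V + |VC|·bis = (15.1506,23.1511)
T_A = V + ((C−V)·d_A)·d_A = V + 0.6056·d_A = (16.6984,19.1421)
T_B = V + ((C−V)·d_B)·d_B = V + 0.6056·d_B = (15.5302,18.8705)
sweep = 180° − θ = 16.0423°

center=(15.1506,23.1511) T_A=(16.6984,19.1421) T_B=(15.5302,18.8705) sweep=16.0423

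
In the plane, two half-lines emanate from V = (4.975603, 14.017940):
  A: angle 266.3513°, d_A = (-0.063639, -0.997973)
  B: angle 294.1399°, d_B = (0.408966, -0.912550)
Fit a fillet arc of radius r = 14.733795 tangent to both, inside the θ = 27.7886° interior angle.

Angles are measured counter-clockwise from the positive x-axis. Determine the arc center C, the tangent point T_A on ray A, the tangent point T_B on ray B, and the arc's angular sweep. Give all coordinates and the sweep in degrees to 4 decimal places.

bisector direction at 280.2456° = (0.177868,-0.984054)
center distance |VC| = r/sin(θ/2) = 14.733795/sin(13.8943°) = 61.357201
C = V + |VC|·bis = (15.8891,-46.3609)
T_A = V + ((C−V)·d_A)·d_A = V + 59.5619·d_A = (1.1852,-45.4232)
T_B = V + ((C−V)·d_B)·d_B = V + 59.5619·d_B = (29.3344,-40.3353)
sweep = 180° − θ = 152.2114°

center=(15.8891,-46.3609) T_A=(1.1852,-45.4232) T_B=(29.3344,-40.3353) sweep=152.2114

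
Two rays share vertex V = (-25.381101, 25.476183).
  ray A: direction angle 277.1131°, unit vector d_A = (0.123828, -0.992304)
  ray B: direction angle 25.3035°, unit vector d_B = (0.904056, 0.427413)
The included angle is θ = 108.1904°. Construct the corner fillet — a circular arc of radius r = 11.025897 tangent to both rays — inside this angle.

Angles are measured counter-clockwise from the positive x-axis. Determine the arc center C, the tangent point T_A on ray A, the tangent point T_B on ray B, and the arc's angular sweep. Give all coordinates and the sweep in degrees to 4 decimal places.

center=(-13.4516,18.9201) T_A=(-24.3926,17.5548) T_B=(-18.1642,28.8881) sweep=71.8096

bisector direction at 331.2083° = (0.876376,-0.481627)
center distance |VC| = r/sin(θ/2) = 11.025897/sin(54.0952°) = 13.612344
C = V + |VC|·bis = (-13.4516,18.9201)
T_A = V + ((C−V)·d_A)·d_A = V + 7.9828·d_A = (-24.3926,17.5548)
T_B = V + ((C−V)·d_B)·d_B = V + 7.9828·d_B = (-18.1642,28.8881)
sweep = 180° − θ = 71.8096°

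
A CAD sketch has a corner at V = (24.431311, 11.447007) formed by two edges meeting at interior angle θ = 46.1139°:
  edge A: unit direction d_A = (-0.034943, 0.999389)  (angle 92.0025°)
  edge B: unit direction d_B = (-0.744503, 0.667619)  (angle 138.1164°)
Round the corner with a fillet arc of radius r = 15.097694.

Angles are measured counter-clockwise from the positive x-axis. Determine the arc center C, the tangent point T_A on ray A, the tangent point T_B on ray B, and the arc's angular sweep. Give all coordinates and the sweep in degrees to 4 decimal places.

bisector direction at 115.0595° = (-0.423558,0.905869)
center distance |VC| = r/sin(θ/2) = 15.097694/sin(23.0570°) = 38.549349
C = V + |VC|·bis = (8.1034,46.3677)
T_A = V + ((C−V)·d_A)·d_A = V + 35.4699·d_A = (23.1919,46.8952)
T_B = V + ((C−V)·d_B)·d_B = V + 35.4699·d_B = (-1.9761,35.1274)
sweep = 180° − θ = 133.8861°

center=(8.1034,46.3677) T_A=(23.1919,46.8952) T_B=(-1.9761,35.1274) sweep=133.8861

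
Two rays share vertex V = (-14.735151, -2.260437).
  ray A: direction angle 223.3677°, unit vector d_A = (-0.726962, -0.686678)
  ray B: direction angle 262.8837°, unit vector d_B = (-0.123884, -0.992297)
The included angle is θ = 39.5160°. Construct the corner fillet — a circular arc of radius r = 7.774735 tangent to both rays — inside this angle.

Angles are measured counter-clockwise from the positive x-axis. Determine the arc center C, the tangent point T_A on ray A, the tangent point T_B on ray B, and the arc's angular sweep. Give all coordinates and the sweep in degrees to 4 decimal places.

center=(-25.1315,-22.7755) T_A=(-30.4702,-17.1235) T_B=(-17.4166,-23.7386) sweep=140.4840

bisector direction at 243.1257° = (-0.452035,-0.892000)
center distance |VC| = r/sin(θ/2) = 7.774735/sin(19.7580°) = 22.998900
C = V + |VC|·bis = (-25.1315,-22.7755)
T_A = V + ((C−V)·d_A)·d_A = V + 21.6449·d_A = (-30.4702,-17.1235)
T_B = V + ((C−V)·d_B)·d_B = V + 21.6449·d_B = (-17.4166,-23.7386)
sweep = 180° − θ = 140.4840°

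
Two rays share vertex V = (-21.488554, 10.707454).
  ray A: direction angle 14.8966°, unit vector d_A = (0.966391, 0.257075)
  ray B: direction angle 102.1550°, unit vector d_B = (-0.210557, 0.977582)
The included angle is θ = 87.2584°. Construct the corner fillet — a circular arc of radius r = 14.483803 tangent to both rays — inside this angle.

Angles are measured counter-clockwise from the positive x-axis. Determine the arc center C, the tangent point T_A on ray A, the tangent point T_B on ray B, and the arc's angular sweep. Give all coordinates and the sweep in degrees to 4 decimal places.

center=(-10.5287,28.6105) T_A=(-6.8052,14.6135) T_B=(-24.6878,25.5608) sweep=92.7416

bisector direction at 58.5258° = (0.522115,0.852875)
center distance |VC| = r/sin(θ/2) = 14.483803/sin(43.6292°) = 20.991368
C = V + |VC|·bis = (-10.5287,28.6105)
T_A = V + ((C−V)·d_A)·d_A = V + 15.1940·d_A = (-6.8052,14.6135)
T_B = V + ((C−V)·d_B)·d_B = V + 15.1940·d_B = (-24.6878,25.5608)
sweep = 180° − θ = 92.7416°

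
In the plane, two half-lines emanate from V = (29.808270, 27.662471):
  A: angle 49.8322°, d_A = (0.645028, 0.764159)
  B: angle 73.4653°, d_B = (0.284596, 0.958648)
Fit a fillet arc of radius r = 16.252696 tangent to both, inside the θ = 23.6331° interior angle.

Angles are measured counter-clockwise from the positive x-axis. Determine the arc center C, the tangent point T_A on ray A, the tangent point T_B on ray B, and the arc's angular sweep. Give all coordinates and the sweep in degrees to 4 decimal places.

center=(67.4978,97.5097) T_A=(79.9174,87.0263) T_B=(51.9172,102.1352) sweep=156.3669

bisector direction at 61.6487° = (0.474876,0.880053)
center distance |VC| = r/sin(θ/2) = 16.252696/sin(11.8165°) = 79.367086
C = V + |VC|·bis = (67.4978,97.5097)
T_A = V + ((C−V)·d_A)·d_A = V + 77.6852·d_A = (79.9174,87.0263)
T_B = V + ((C−V)·d_B)·d_B = V + 77.6852·d_B = (51.9172,102.1352)
sweep = 180° − θ = 156.3669°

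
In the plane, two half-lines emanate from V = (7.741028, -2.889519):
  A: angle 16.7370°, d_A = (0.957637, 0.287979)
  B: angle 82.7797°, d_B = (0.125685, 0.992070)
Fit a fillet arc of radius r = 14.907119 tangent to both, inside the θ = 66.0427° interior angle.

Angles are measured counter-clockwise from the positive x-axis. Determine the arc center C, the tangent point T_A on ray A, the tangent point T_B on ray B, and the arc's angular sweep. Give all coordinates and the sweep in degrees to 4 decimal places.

center=(25.4127,17.9912) T_A=(29.7056,3.7156) T_B=(10.6238,19.8648) sweep=113.9573

bisector direction at 49.7584° = (0.646013,0.763327)
center distance |VC| = r/sin(θ/2) = 14.907119/sin(33.0213°) = 27.354946
C = V + |VC|·bis = (25.4127,17.9912)
T_A = V + ((C−V)·d_A)·d_A = V + 22.9362·d_A = (29.7056,3.7156)
T_B = V + ((C−V)·d_B)·d_B = V + 22.9362·d_B = (10.6238,19.8648)
sweep = 180° − θ = 113.9573°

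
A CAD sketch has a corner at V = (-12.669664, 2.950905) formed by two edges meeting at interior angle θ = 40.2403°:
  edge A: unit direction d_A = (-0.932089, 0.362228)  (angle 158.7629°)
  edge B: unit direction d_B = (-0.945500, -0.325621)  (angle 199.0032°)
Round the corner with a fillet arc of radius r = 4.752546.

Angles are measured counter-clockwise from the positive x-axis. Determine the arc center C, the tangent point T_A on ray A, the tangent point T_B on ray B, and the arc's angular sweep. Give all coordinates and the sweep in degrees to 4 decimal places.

bisector direction at 178.8831° = (-0.999810,0.019493)
center distance |VC| = r/sin(θ/2) = 4.752546/sin(20.1201°) = 13.815945
C = V + |VC|·bis = (-26.4830,3.2202)
T_A = V + ((C−V)·d_A)·d_A = V + 12.9728·d_A = (-24.7615,7.6500)
T_B = V + ((C−V)·d_B)·d_B = V + 12.9728·d_B = (-24.9355,-1.2733)
sweep = 180° − θ = 139.7597°

center=(-26.4830,3.2202) T_A=(-24.7615,7.6500) T_B=(-24.9355,-1.2733) sweep=139.7597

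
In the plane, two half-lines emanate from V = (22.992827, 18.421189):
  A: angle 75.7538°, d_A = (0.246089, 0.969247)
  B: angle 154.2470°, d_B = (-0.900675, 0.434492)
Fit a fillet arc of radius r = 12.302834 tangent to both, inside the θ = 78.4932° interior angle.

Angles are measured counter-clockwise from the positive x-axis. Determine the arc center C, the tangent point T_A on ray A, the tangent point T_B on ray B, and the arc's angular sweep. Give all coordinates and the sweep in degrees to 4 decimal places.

bisector direction at 115.0004° = (-0.422625,0.906305)
center distance |VC| = r/sin(θ/2) = 12.302834/sin(39.2466°) = 19.446221
C = V + |VC|·bis = (14.7744,36.0454)
T_A = V + ((C−V)·d_A)·d_A = V + 15.0597·d_A = (26.6989,33.0178)
T_B = V + ((C−V)·d_B)·d_B = V + 15.0597·d_B = (9.4289,24.9645)
sweep = 180° − θ = 101.5068°

center=(14.7744,36.0454) T_A=(26.6989,33.0178) T_B=(9.4289,24.9645) sweep=101.5068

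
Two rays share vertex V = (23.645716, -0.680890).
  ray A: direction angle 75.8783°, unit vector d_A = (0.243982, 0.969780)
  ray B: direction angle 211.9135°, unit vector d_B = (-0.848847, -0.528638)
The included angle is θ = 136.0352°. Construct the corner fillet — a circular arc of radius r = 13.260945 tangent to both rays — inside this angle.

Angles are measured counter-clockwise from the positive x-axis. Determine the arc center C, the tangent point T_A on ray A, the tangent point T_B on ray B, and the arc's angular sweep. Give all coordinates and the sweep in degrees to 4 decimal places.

center=(12.0916,7.7458) T_A=(24.9518,4.5104) T_B=(19.1018,-3.5107) sweep=43.9648

bisector direction at 143.8959° = (-0.807948,0.589254)
center distance |VC| = r/sin(θ/2) = 13.260945/sin(68.0176°) = 14.300616
C = V + |VC|·bis = (12.0916,7.7458)
T_A = V + ((C−V)·d_A)·d_A = V + 5.3530·d_A = (24.9518,4.5104)
T_B = V + ((C−V)·d_B)·d_B = V + 5.3530·d_B = (19.1018,-3.5107)
sweep = 180° − θ = 43.9648°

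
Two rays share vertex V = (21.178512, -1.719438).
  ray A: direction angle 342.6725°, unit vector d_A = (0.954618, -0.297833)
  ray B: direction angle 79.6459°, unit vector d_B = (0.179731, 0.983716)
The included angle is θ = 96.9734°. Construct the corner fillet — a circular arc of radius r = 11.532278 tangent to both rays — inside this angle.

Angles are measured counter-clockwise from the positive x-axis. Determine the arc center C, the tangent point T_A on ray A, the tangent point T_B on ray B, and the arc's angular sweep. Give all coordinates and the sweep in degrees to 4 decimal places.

center=(34.3576,6.2493) T_A=(30.9229,-4.7596) T_B=(23.0131,8.3220) sweep=83.0266

bisector direction at 31.1592° = (0.855733,0.517418)
center distance |VC| = r/sin(θ/2) = 11.532278/sin(48.4867°) = 15.400973
C = V + |VC|·bis = (34.3576,6.2493)
T_A = V + ((C−V)·d_A)·d_A = V + 10.2077·d_A = (30.9229,-4.7596)
T_B = V + ((C−V)·d_B)·d_B = V + 10.2077·d_B = (23.0131,8.3220)
sweep = 180° − θ = 83.0266°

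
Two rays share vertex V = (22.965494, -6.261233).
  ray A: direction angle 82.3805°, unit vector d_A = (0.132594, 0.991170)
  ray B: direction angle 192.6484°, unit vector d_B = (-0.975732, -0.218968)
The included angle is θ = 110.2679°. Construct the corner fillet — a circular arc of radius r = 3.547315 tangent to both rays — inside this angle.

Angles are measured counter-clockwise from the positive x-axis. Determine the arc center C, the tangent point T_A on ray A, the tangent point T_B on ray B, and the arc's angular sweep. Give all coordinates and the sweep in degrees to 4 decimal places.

center=(19.7772,-3.3412) T_A=(23.2932,-3.8115) T_B=(20.5540,-6.8024) sweep=69.7321

bisector direction at 137.5144° = (-0.737448,0.675404)
center distance |VC| = r/sin(θ/2) = 3.547315/sin(55.1339°) = 4.323406
C = V + |VC|·bis = (19.7772,-3.3412)
T_A = V + ((C−V)·d_A)·d_A = V + 2.4715·d_A = (23.2932,-3.8115)
T_B = V + ((C−V)·d_B)·d_B = V + 2.4715·d_B = (20.5540,-6.8024)
sweep = 180° − θ = 69.7321°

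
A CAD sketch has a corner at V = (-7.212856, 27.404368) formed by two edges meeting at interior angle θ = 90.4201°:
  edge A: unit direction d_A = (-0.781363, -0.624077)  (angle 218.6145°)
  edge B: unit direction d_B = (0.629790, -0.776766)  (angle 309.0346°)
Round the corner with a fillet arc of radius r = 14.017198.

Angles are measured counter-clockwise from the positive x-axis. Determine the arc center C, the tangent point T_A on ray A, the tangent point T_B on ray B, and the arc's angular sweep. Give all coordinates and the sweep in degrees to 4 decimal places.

bisector direction at 263.8245° = (-0.107573,-0.994197)
center distance |VC| = r/sin(θ/2) = 14.017198/sin(45.2101°) = 19.751036
C = V + |VC|·bis = (-9.3375,7.7679)
T_A = V + ((C−V)·d_A)·d_A = V + 13.9148·d_A = (-18.0854,18.7205)
T_B = V + ((C−V)·d_B)·d_B = V + 13.9148·d_B = (1.5505,16.5958)
sweep = 180° − θ = 89.5799°

center=(-9.3375,7.7679) T_A=(-18.0854,18.7205) T_B=(1.5505,16.5958) sweep=89.5799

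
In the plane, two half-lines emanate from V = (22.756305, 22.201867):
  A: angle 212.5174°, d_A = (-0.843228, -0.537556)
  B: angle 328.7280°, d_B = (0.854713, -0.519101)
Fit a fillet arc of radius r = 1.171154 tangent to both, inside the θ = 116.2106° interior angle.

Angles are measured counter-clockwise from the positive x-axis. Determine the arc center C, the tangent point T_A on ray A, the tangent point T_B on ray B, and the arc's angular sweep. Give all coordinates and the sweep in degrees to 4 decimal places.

bisector direction at 270.6227° = (0.010868,-0.999941)
center distance |VC| = r/sin(θ/2) = 1.171154/sin(58.1053°) = 1.379418
C = V + |VC|·bis = (22.7713,20.8225)
T_A = V + ((C−V)·d_A)·d_A = V + 0.7288·d_A = (22.1417,21.8101)
T_B = V + ((C−V)·d_B)·d_B = V + 0.7288·d_B = (23.3792,21.8235)
sweep = 180° − θ = 63.7894°

center=(22.7713,20.8225) T_A=(22.1417,21.8101) T_B=(23.3792,21.8235) sweep=63.7894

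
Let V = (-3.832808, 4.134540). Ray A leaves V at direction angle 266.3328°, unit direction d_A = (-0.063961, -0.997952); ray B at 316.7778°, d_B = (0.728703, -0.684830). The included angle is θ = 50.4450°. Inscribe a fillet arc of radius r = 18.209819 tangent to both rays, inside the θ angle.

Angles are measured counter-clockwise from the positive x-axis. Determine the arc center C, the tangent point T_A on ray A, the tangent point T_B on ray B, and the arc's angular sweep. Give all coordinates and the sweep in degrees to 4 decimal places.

bisector direction at 291.5553° = (0.367399,-0.930063)
center distance |VC| = r/sin(θ/2) = 18.209819/sin(25.2225°) = 42.732554
C = V + |VC|·bis = (11.8671,-35.6094)
T_A = V + ((C−V)·d_A)·d_A = V + 38.6584·d_A = (-6.3054,-34.4447)
T_B = V + ((C−V)·d_B)·d_B = V + 38.6584·d_B = (24.3377,-22.3399)
sweep = 180° − θ = 129.5550°

center=(11.8671,-35.6094) T_A=(-6.3054,-34.4447) T_B=(24.3377,-22.3399) sweep=129.5550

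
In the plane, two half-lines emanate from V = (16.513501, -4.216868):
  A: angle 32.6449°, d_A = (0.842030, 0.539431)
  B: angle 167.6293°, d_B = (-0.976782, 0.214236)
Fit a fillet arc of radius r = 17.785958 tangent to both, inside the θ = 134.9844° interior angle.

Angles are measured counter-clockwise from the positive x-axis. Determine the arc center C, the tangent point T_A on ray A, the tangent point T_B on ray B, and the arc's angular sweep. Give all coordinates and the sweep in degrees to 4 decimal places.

bisector direction at 100.1371° = (-0.176004,0.984389)
center distance |VC| = r/sin(θ/2) = 17.785958/sin(67.4922°) = 19.252468
C = V + |VC|·bis = (13.1250,14.7351)
T_A = V + ((C−V)·d_A)·d_A = V + 7.3700·d_A = (22.7193,-0.2413)
T_B = V + ((C−V)·d_B)·d_B = V + 7.3700·d_B = (9.3146,-2.6379)
sweep = 180° − θ = 45.0156°

center=(13.1250,14.7351) T_A=(22.7193,-0.2413) T_B=(9.3146,-2.6379) sweep=45.0156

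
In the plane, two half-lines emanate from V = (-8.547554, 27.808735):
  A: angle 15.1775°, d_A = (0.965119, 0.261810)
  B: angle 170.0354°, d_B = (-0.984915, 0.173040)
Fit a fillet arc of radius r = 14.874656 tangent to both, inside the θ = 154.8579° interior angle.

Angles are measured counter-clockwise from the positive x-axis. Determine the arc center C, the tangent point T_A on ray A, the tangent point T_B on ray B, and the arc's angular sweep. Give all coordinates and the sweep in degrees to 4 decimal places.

center=(-9.2406,43.0330) T_A=(-5.3463,28.6772) T_B=(-11.8145,28.3827) sweep=25.1421

bisector direction at 92.6064° = (-0.045475,0.998965)
center distance |VC| = r/sin(θ/2) = 14.874656/sin(77.4290°) = 15.240007
C = V + |VC|·bis = (-9.2406,43.0330)
T_A = V + ((C−V)·d_A)·d_A = V + 3.3170·d_A = (-5.3463,28.6772)
T_B = V + ((C−V)·d_B)·d_B = V + 3.3170·d_B = (-11.8145,28.3827)
sweep = 180° − θ = 25.1421°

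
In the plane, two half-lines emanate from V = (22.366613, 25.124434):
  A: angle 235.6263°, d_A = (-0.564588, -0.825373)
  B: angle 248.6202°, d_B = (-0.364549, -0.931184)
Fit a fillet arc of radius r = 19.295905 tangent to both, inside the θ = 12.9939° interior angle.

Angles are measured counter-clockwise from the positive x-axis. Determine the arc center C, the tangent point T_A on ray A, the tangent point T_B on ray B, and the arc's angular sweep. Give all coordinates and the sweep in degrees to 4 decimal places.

center=(-57.3699,-125.6195) T_A=(-73.2962,-114.7252) T_B=(-39.4018,-132.6538) sweep=167.0061

bisector direction at 242.1232° = (-0.467571,-0.883955)
center distance |VC| = r/sin(θ/2) = 19.295905/sin(6.4970°) = 170.533362
C = V + |VC|·bis = (-57.3699,-125.6195)
T_A = V + ((C−V)·d_A)·d_A = V + 169.4382·d_A = (-73.2962,-114.7252)
T_B = V + ((C−V)·d_B)·d_B = V + 169.4382·d_B = (-39.4018,-132.6538)
sweep = 180° − θ = 167.0061°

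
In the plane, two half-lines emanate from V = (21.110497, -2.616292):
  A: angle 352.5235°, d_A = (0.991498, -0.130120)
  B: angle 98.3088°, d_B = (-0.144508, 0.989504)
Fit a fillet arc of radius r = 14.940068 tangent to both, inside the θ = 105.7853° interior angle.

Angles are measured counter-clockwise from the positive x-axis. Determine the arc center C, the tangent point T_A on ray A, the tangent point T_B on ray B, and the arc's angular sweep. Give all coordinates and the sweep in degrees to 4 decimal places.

center=(34.2605,10.7261) T_A=(32.3165,-4.0869) T_B=(19.4773,8.5672) sweep=74.2147

bisector direction at 45.4162° = (0.701952,0.712224)
center distance |VC| = r/sin(θ/2) = 14.940068/sin(52.8927°) = 18.733474
C = V + |VC|·bis = (34.2605,10.7261)
T_A = V + ((C−V)·d_A)·d_A = V + 11.3021·d_A = (32.3165,-4.0869)
T_B = V + ((C−V)·d_B)·d_B = V + 11.3021·d_B = (19.4773,8.5672)
sweep = 180° − θ = 74.2147°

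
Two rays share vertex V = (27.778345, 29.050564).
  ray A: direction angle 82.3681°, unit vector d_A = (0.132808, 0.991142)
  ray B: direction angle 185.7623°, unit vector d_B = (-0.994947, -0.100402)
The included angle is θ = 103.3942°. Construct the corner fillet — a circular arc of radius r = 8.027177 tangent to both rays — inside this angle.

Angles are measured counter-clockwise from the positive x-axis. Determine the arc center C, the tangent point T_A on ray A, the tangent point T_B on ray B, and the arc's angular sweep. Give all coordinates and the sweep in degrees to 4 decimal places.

center=(20.6643,36.4006) T_A=(28.6204,35.3345) T_B=(21.4702,28.4140) sweep=76.6058

bisector direction at 134.0652° = (-0.695476,0.718549)
center distance |VC| = r/sin(θ/2) = 8.027177/sin(51.6971°) = 10.229026
C = V + |VC|·bis = (20.6643,36.4006)
T_A = V + ((C−V)·d_A)·d_A = V + 6.3401·d_A = (28.6204,35.3345)
T_B = V + ((C−V)·d_B)·d_B = V + 6.3401·d_B = (21.4702,28.4140)
sweep = 180° − θ = 76.6058°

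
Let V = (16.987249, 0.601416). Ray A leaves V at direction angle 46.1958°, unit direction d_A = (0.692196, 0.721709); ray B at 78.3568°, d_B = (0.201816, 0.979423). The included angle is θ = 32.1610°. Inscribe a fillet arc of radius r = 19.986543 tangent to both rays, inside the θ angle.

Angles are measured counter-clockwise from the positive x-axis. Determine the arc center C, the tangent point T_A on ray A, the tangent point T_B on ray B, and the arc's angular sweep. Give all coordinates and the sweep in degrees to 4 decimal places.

bisector direction at 62.2763° = (0.465208,0.885201)
center distance |VC| = r/sin(θ/2) = 19.986543/sin(16.0805°) = 72.156803
C = V + |VC|·bis = (50.5552,64.4747)
T_A = V + ((C−V)·d_A)·d_A = V + 69.3336·d_A = (64.9797,50.6401)
T_B = V + ((C−V)·d_B)·d_B = V + 69.3336·d_B = (30.9799,68.5083)
sweep = 180° − θ = 147.8390°

center=(50.5552,64.4747) T_A=(64.9797,50.6401) T_B=(30.9799,68.5083) sweep=147.8390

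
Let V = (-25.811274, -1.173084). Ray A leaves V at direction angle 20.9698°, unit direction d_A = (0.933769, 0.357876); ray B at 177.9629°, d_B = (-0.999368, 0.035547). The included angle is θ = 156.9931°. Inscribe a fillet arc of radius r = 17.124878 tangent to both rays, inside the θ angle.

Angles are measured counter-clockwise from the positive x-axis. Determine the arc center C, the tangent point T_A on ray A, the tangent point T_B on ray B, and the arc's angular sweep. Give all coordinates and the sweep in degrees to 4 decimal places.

bisector direction at 99.4664° = (-0.164468,0.986382)
center distance |VC| = r/sin(θ/2) = 17.124878/sin(78.4965°) = 17.475922
C = V + |VC|·bis = (-28.6855,16.0649)
T_A = V + ((C−V)·d_A)·d_A = V + 3.4852·d_A = (-22.5569,0.0742)
T_B = V + ((C−V)·d_B)·d_B = V + 3.4852·d_B = (-29.2942,-1.0492)
sweep = 180° − θ = 23.0069°

center=(-28.6855,16.0649) T_A=(-22.5569,0.0742) T_B=(-29.2942,-1.0492) sweep=23.0069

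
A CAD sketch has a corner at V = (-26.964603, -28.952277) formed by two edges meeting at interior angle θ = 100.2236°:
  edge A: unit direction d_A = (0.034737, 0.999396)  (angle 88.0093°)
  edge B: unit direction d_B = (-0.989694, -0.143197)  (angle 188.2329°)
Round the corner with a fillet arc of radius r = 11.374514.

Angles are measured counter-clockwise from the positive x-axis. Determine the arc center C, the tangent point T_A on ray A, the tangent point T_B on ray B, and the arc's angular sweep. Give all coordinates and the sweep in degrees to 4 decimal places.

bisector direction at 138.1211° = (-0.744557,0.667558)
center distance |VC| = r/sin(θ/2) = 11.374514/sin(50.1118°) = 14.824130
C = V + |VC|·bis = (-38.0020,-19.0563)
T_A = V + ((C−V)·d_A)·d_A = V + 9.5066·d_A = (-26.6344,-19.4514)
T_B = V + ((C−V)·d_B)·d_B = V + 9.5066·d_B = (-36.3732,-30.3136)
sweep = 180° − θ = 79.7764°

center=(-38.0020,-19.0563) T_A=(-26.6344,-19.4514) T_B=(-36.3732,-30.3136) sweep=79.7764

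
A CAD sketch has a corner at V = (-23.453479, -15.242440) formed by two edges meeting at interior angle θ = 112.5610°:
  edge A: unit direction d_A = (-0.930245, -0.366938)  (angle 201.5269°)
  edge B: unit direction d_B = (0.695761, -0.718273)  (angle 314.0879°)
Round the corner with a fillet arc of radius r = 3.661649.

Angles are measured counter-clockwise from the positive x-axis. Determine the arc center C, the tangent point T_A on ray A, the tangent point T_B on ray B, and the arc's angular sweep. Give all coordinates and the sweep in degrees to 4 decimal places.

center=(-24.3832,-19.5454) T_A=(-25.7268,-16.1392) T_B=(-21.7532,-16.9978) sweep=67.4390

bisector direction at 257.8074° = (-0.211199,-0.977443)
center distance |VC| = r/sin(θ/2) = 3.661649/sin(56.2805°) = 4.402263
C = V + |VC|·bis = (-24.3832,-19.5454)
T_A = V + ((C−V)·d_A)·d_A = V + 2.4438·d_A = (-25.7268,-16.1392)
T_B = V + ((C−V)·d_B)·d_B = V + 2.4438·d_B = (-21.7532,-16.9978)
sweep = 180° − θ = 67.4390°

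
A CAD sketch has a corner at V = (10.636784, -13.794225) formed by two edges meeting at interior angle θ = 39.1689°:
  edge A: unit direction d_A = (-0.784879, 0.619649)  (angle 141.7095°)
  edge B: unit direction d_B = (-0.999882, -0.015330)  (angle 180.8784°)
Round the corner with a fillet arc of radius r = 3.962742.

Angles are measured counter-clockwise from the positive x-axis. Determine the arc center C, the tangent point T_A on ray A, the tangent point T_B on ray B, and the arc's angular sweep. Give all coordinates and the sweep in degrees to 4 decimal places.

bisector direction at 161.2939° = (-0.947176,0.320713)
center distance |VC| = r/sin(θ/2) = 3.962742/sin(19.5845°) = 11.822168
C = V + |VC|·bis = (-0.5609,-10.0027)
T_A = V + ((C−V)·d_A)·d_A = V + 11.1382·d_A = (1.8946,-6.8924)
T_B = V + ((C−V)·d_B)·d_B = V + 11.1382·d_B = (-0.5001,-13.9650)
sweep = 180° − θ = 140.8311°

center=(-0.5609,-10.0027) T_A=(1.8946,-6.8924) T_B=(-0.5001,-13.9650) sweep=140.8311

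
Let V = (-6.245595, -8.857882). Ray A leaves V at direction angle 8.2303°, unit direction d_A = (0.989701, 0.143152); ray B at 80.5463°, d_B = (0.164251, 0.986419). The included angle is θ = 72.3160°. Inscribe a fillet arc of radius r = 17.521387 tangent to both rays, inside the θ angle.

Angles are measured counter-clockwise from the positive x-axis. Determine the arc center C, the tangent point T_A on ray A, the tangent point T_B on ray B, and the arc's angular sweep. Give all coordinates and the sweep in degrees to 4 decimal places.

bisector direction at 44.3883° = (0.714616,0.699517)
center distance |VC| = r/sin(θ/2) = 17.521387/sin(36.1580°) = 29.696563
C = V + |VC|·bis = (14.9760,11.9154)
T_A = V + ((C−V)·d_A)·d_A = V + 23.9768·d_A = (17.4843,-5.4255)
T_B = V + ((C−V)·d_B)·d_B = V + 23.9768·d_B = (-2.3074,14.7933)
sweep = 180° − θ = 107.6840°

center=(14.9760,11.9154) T_A=(17.4843,-5.4255) T_B=(-2.3074,14.7933) sweep=107.6840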